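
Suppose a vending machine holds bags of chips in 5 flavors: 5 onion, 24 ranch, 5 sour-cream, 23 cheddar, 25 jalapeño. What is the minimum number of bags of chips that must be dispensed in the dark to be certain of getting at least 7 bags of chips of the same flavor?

29

In the worst case we take at most 6 of each flavor, but all 5 onion and all 5 sour-cream (fewer than 6), giving 5 + 6 + 5 + 6 + 6 = 28.
One more bag of chips then forces some flavor to 7, so 28 + 1 = 29.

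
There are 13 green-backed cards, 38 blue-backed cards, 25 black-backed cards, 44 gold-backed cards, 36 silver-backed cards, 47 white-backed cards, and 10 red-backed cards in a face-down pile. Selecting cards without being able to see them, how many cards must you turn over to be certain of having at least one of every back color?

The hardest back color to obtain is red-backed: we could draw every other card first — 213 − 10 = 203 cards — without a single red-backed one.
The next draw must be red-backed, so 203 + 1 = 204.

204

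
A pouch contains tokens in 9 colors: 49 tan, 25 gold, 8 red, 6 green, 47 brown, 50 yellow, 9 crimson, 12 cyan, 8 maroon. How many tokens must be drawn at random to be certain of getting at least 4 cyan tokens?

206

To avoid cyan tokens as long as possible, exhaust the other 8 colors first.
The worst case draws every non-cyan token first: 49 + 25 + 8 + 6 + 47 + 50 + 9 + 8 = 202.
The next 4 draws are then forced to be cyan, giving 202 + 4 = 206.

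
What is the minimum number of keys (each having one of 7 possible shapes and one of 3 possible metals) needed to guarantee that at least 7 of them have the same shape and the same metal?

127

There are 7 × 3 = 21 (shape, metal) combinations acting as pigeonholes.
With 21 × 6 = 126 keys we could place exactly 6 in each, with no (shape, metal) pair reaching 7.
One more forces some (shape, metal) pair to hold 7, so 126 + 1 = 127.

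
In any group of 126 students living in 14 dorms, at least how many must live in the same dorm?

9

The 126 students fall into 14 dorms.
If each of the 14 dorms held at most 8, the total would be at most 14 × 8 = 112 < 126, a contradiction.
So at least one holds ⌈126/14⌉ = 9.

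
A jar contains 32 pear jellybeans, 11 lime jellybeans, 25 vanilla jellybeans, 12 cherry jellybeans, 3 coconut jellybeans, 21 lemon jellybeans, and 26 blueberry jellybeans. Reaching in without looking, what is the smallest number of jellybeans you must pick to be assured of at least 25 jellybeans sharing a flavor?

In the worst case we take at most 24 of each flavor, but all 11 lime, all 12 cherry, all 3 coconut, and all 21 lemon (fewer than 24), giving 24 + 11 + 24 + 12 + 3 + 21 + 24 = 119.
One more jellybean then forces some flavor to 25, so 119 + 1 = 120.

120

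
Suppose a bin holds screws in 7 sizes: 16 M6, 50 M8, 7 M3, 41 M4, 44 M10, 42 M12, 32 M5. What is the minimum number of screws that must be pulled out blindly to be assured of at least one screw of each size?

The hardest size to obtain is M3: we could draw every other screw first — 232 − 7 = 225 screws — without a single M3 one.
The next draw must be M3, so 225 + 1 = 226.

226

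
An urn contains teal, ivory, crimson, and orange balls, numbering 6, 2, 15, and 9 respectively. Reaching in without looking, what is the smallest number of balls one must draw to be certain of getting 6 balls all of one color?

Treat the 4 colors as pigeonholes.
In the worst case we take at most 5 of each color, but all 2 ivory (fewer than 5), giving 5 + 2 + 5 + 5 = 17.
One more ball then forces some color to 6, so 17 + 1 = 18.

18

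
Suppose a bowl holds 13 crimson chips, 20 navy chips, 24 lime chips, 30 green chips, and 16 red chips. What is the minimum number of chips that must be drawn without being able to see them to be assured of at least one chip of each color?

91

The hardest color to obtain is crimson: we could draw every other chip first — 103 − 13 = 90 chips — without a single crimson one.
The next draw must be crimson, so 90 + 1 = 91.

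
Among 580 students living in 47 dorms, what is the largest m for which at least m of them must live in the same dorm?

13

The 580 students fall into 47 dorms.
If each of the 47 dorms held at most 12, the total would be at most 47 × 12 = 564 < 580, a contradiction.
So at least one holds ⌈580/47⌉ = 13.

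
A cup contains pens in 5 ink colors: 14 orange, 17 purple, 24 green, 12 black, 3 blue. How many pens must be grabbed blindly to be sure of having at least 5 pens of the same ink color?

20

Treat the 5 ink colors as pigeonholes.
In the worst case we take at most 4 of each ink color, but all 3 blue (fewer than 4), giving 4 + 4 + 4 + 4 + 3 = 19.
One more pen then forces some ink color to 5, so 19 + 1 = 20.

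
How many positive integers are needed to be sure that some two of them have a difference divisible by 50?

Use the pigeonhole principle on residue classes: two integers differ by a multiple of 50 exactly when they share a remainder mod 50.
There are 50 residue classes mod 50, so 50 integers can all lie in distinct classes.
One more integer must repeat a residue, giving a difference divisible by 50. So n = 50 + 1 = 51.

51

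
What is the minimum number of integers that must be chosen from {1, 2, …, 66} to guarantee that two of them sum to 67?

Partition {1, …, 66} into 33 pairs: {1,66}, {2,65}, …, {33,34}.
Choosing 33 integers — say the integers 1 through 33 — takes one from each pair and avoids the property.
Choosing 34 forces two into the same pair by pigeonhole, and those sum to 67. So 34.

34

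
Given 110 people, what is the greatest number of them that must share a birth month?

There are 12 months of the year, which serve as the pigeonholes.
If each of the 12 months of the year held at most 9, the total would be at most 12 × 9 = 108 < 110, a contradiction.
So at least one holds ⌈110/12⌉ = 10.

10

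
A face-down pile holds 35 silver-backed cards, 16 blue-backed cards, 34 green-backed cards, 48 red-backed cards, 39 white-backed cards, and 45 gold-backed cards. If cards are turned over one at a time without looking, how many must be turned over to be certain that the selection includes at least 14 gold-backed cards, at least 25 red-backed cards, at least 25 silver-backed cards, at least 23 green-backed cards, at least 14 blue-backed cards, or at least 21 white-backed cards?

117

Each of the 6 back colors has its own threshold; avoid all of them simultaneously.
The worst case stops just short of every target: 24 silver-backed, 13 blue-backed, 22 green-backed, 24 red-backed, 20 white-backed, 13 gold-backed — 24 + 13 + 22 + 24 + 20 + 13 = 116 cards.
One more card must push some back color to its target, so 116 + 1 = 117.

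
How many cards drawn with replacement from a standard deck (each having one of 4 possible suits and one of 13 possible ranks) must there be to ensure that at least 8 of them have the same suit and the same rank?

There are 4 × 13 = 52 (suit, rank) combinations acting as pigeonholes.
With 52 × 7 = 364 cards drawn with replacement from a standard deck we could place exactly 7 in each, with no (suit, rank) pair reaching 8.
One more forces some (suit, rank) pair to hold 8, so 364 + 1 = 365.

365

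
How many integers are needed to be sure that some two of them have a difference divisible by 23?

24

Two integers differ by a multiple of 23 exactly when they share a remainder mod 23.
There are 23 residue classes mod 23, so 23 integers can all lie in distinct classes.
One more integer must repeat a residue, giving a difference divisible by 23. So n = 23 + 1 = 24.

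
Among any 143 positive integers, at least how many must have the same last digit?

There are 10 possible last digits, which serve as the pigeonholes.
If each of the 10 possible last digits held at most 14, the total would be at most 10 × 14 = 140 < 143, a contradiction.
So at least one holds ⌈143/10⌉ = 15.

15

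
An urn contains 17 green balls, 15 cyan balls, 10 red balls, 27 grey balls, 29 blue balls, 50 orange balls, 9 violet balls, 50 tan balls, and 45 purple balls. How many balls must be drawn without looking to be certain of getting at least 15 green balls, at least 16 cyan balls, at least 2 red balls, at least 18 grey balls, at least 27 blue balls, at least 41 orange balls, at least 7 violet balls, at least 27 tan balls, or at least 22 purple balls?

Each of the 9 colors has its own threshold; avoid all of them simultaneously.
The worst case stops just short of every target: 14 green, 15 cyan, 1 red, 17 grey, 26 blue, 40 orange, 6 violet, 26 tan, 21 purple — 14 + 15 + 1 + 17 + 26 + 40 + 6 + 26 + 21 = 166 balls.
One more ball must push some color to its target, so 166 + 1 = 167.

167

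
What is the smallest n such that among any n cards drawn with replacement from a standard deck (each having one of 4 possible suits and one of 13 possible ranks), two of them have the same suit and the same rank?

53

There are 4 × 13 = 52 (suit, rank) combinations acting as pigeonholes.
With 52 cards drawn with replacement from a standard deck we could place one in each, avoiding any repeat.
One more forces some (suit, rank) pair to hold 2, so 52 + 1 = 53.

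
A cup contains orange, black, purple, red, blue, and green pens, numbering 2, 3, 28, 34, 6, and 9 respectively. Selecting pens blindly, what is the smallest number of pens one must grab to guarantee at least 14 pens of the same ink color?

In the worst case we take at most 13 of each ink color, but all 2 orange, all 3 black, all 6 blue, and all 9 green (fewer than 13), giving 2 + 3 + 13 + 13 + 6 + 9 = 46.
One more pen then forces some ink color to 14, so 46 + 1 = 47.

47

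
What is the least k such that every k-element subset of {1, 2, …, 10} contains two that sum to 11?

Partition {1, …, 10} into 5 pairs: {1,10}, {2,9}, …, {5,6}.
Choosing 5 integers — say the integers 1 through 5 — takes one from each pair and avoids the property.
Choosing 6 forces two into the same pair by pigeonhole, and those sum to 11. So 6.

6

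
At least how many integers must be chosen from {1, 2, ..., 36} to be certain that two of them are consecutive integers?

Partition {1, …, 36} into 18 pairs: {1,2}, {3,4}, …, {35,36}.
Choosing 18 integers — say the 18 even numbers 2, 4, …, 36 — takes one from each pair and avoids the property.
Choosing 19 forces two into the same pair by pigeonhole, and those are consecutive. So 19.

19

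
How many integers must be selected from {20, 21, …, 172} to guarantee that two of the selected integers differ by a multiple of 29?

Group the integers by remainder mod 29; there are 29 residue classes, each nonempty in this range.
Choosing one from each class (29 integers) avoids any shared remainder.
One more choice must repeat a class, so two differ by a multiple of 29. Hence 29 + 1 = 30.

30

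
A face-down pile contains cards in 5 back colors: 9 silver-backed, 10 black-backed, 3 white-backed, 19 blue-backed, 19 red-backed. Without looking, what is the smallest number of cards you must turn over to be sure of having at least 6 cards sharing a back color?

In the worst case we take at most 5 of each back color, but all 3 white-backed (fewer than 5), giving 5 + 5 + 3 + 5 + 5 = 23.
One more card then forces some back color to 6, so 23 + 1 = 24.

24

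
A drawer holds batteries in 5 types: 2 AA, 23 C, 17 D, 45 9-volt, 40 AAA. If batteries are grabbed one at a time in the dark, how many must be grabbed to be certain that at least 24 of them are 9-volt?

The worst case draws every non-9-volt battery first: 2 + 23 + 17 + 40 = 82.
The next 24 draws are then forced to be 9-volt, giving 82 + 24 = 106.

106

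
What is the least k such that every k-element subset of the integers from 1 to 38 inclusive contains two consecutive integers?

Partition {1, …, 38} into 19 pairs: {1,2}, {3,4}, …, {37,38}.
Choosing 19 integers — say the 19 even numbers 2, 4, …, 38 — takes one from each pair and avoids the property.
Choosing 20 forces two into the same pair by pigeonhole, and those are consecutive. So 20.

20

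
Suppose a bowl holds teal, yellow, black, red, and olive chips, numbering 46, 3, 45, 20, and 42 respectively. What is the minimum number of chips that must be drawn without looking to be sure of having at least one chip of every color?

The hardest color to obtain is yellow: we could draw every other chip first — 156 − 3 = 153 chips — without a single yellow one.
The next draw must be yellow, so 153 + 1 = 154.

154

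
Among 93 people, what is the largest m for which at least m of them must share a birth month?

If each of the 12 months of the year held at most 7, the total would be at most 12 × 7 = 84 < 93, a contradiction.
So at least one holds ⌈93/12⌉ = 8.

8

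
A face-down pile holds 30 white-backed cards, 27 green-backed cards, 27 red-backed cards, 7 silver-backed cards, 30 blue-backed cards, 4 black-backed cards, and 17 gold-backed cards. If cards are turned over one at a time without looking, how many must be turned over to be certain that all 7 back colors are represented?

The hardest back color to obtain is black-backed: we could draw every other card first — 142 − 4 = 138 cards — without a single black-backed one.
The next draw must be black-backed, so 138 + 1 = 139.

139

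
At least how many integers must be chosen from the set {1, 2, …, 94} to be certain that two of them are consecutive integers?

Partition {1, …, 94} into 47 pairs: {1,2}, {3,4}, …, {93,94}.
Choosing 47 integers — say the 47 even numbers 2, 4, …, 94 — takes one from each pair and avoids the property.
Choosing 48 forces two into the same pair by pigeonhole, and those are consecutive. So 48.

48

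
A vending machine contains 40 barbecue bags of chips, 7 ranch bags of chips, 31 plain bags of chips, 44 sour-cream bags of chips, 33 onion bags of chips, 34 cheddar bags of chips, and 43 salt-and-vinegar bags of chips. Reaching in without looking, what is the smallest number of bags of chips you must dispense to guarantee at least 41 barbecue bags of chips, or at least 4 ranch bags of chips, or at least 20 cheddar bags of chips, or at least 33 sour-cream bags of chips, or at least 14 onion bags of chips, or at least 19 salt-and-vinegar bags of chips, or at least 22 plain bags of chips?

Each of the 7 flavors has its own threshold; avoid all of them simultaneously.
The worst case stops just short of every target: 40 barbecue, 3 ranch, 21 plain, 32 sour-cream, 13 onion, 19 cheddar, 18 salt-and-vinegar — 40 + 3 + 21 + 32 + 13 + 19 + 18 = 146 bags of chips.
One more bag of chips must push some flavor to its target, so 146 + 1 = 147.

147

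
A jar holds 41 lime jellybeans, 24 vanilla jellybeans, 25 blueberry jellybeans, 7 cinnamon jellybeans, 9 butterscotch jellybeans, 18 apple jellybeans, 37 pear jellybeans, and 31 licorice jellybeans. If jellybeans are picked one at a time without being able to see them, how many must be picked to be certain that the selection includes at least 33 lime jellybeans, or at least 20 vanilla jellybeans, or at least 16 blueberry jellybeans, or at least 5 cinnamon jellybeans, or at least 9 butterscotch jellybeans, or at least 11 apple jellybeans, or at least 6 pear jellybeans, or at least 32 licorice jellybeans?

Each of the 8 flavors has its own threshold; avoid all of them simultaneously.
The worst case stops just short of every target: 32 lime, 19 vanilla, 15 blueberry, 4 cinnamon, 8 butterscotch, 10 apple, 5 pear, 31 licorice — 32 + 19 + 15 + 4 + 8 + 10 + 5 + 31 = 124 jellybeans.
One more jellybean must push some flavor to its target, so 124 + 1 = 125.

125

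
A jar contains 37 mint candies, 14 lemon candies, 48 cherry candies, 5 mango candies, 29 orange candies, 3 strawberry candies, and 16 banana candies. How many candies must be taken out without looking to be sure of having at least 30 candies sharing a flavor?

126

In the worst case we take at most 29 of each flavor, but all 14 lemon, all 5 mango, all 3 strawberry, and all 16 banana (fewer than 29), giving 29 + 14 + 29 + 5 + 29 + 3 + 16 = 125.
One more candy then forces some flavor to 30, so 125 + 1 = 126.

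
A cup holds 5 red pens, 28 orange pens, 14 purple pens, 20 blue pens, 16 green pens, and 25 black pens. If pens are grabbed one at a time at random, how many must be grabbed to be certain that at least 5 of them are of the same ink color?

25

The worst case takes 4 pens of each ink color without reaching 5 of any: 6 × 4 = 24.
The next pen must bring some ink color to 5, so 24 + 1 = 25.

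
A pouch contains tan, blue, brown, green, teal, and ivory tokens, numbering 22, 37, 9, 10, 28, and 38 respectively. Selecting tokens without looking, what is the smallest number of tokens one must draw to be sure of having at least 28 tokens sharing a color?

123

In the worst case we take at most 27 of each color, but all 22 tan, all 9 brown, and all 10 green (fewer than 27), giving 22 + 27 + 9 + 10 + 27 + 27 = 122.
One more token then forces some color to 28, so 122 + 1 = 123.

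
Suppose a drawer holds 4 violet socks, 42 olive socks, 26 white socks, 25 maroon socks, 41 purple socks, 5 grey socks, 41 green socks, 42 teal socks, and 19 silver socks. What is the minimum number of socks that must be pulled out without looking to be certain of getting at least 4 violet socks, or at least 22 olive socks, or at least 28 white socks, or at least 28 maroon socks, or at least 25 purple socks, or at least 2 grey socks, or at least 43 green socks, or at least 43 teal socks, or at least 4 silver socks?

The worst case stops just short of every target: 3 violet, 21 olive, all 26 white, all 25 maroon, 24 purple, 1 grey, all 41 green, 42 teal, 3 silver — 3 + 21 + 26 + 25 + 24 + 1 + 41 + 42 + 3 = 186 socks.
One more sock must push some color to its target, so 186 + 1 = 187.

187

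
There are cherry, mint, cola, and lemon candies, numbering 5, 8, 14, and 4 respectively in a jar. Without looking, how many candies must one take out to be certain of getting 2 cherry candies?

To avoid cherry candies as long as possible, exhaust the other 3 flavors first.
The worst case draws every non-cherry candy first: 8 + 14 + 4 = 26.
The next 2 draws are then forced to be cherry, giving 26 + 2 = 28.

28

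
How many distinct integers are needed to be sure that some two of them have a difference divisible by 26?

Use the pigeonhole principle on residue classes: two integers differ by a multiple of 26 exactly when they share a remainder mod 26.
There are 26 residue classes mod 26, so 26 integers can all lie in distinct classes.
One more integer must repeat a residue, giving a difference divisible by 26. So n = 26 + 1 = 27.

27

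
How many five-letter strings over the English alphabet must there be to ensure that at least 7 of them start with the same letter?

157

There are 26 possible first letters acting as pigeonholes.
With 26 × 6 = 156 five-letter strings over the English alphabet we could place exactly 6 in each, with no class reaching 7.
One more forces some class to hold 7, so 156 + 1 = 157.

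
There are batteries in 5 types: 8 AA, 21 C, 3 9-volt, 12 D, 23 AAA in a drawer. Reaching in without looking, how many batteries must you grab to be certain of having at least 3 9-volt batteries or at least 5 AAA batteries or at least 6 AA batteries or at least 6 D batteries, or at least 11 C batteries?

The worst case stops just short of every target: 5 AA, 10 C, 2 9-volt, 5 D, 4 AAA — 5 + 10 + 2 + 5 + 4 = 26 batteries.
One more battery must push some type to its target, so 26 + 1 = 27.

27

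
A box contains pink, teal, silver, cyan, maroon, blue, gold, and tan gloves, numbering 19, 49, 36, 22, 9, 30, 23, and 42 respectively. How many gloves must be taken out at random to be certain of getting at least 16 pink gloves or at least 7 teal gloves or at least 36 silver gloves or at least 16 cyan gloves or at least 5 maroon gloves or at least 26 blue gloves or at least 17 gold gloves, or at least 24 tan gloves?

140

The worst case stops just short of every target: 15 pink, 6 teal, 35 silver, 15 cyan, 4 maroon, 25 blue, 16 gold, 23 tan — 15 + 6 + 35 + 15 + 4 + 25 + 16 + 23 = 139 gloves.
One more glove must push some color to its target, so 139 + 1 = 140.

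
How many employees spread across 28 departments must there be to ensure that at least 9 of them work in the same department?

There are 28 departments acting as pigeonholes.
With 28 × 8 = 224 employees we could place exactly 8 in each, with no class reaching 9.
One more forces some class to hold 9, so 224 + 1 = 225.

225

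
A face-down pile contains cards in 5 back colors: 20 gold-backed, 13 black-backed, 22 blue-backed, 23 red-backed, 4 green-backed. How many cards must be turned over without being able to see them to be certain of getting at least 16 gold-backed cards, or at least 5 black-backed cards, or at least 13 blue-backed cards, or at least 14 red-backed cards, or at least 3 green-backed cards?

47

Each of the 5 back colors has its own threshold; avoid all of them simultaneously.
The worst case stops just short of every target: 15 gold-backed, 4 black-backed, 12 blue-backed, 13 red-backed, 2 green-backed — 15 + 4 + 12 + 13 + 2 = 46 cards.
One more card must push some back color to its target, so 46 + 1 = 47.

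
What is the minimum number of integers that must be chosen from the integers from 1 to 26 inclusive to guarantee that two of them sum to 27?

Partition {1, …, 26} into 13 pairs: {1,26}, {2,25}, …, {13,14}.
Choosing 13 integers — say the integers 1 through 13 — takes one from each pair and avoids the property.
Choosing 14 forces two into the same pair by pigeonhole, and those sum to 27. So 14.

14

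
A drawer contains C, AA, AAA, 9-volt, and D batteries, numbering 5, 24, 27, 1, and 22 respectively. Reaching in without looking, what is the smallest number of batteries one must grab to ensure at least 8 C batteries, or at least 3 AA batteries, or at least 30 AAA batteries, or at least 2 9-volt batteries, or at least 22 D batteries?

57

Each of the 5 types has its own threshold; avoid all of them simultaneously.
The worst case stops just short of every target: all 5 C, 2 AA, all 27 AAA, 1 9-volt, 21 D — 5 + 2 + 27 + 1 + 21 = 56 batteries.
One more battery must push some type to its target, so 56 + 1 = 57.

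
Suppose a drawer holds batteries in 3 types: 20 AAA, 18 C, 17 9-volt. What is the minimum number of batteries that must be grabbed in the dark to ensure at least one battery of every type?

39

The hardest type to obtain is 9-volt: we could draw every other battery first — 55 − 17 = 38 batteries — without a single 9-volt one.
The next draw must be 9-volt, so 38 + 1 = 39.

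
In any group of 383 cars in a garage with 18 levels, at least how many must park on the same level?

If each of the 18 levels held at most 21, the total would be at most 18 × 21 = 378 < 383, a contradiction.
So at least one holds ⌈383/18⌉ = 22.

22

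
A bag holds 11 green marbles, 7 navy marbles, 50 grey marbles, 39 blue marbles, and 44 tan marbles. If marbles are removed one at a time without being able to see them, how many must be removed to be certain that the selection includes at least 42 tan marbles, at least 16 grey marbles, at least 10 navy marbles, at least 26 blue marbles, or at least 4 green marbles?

Each of the 5 colors has its own threshold; avoid all of them simultaneously.
The worst case stops just short of every target: 3 green, all 7 navy, 15 grey, 25 blue, 41 tan — 3 + 7 + 15 + 25 + 41 = 91 marbles.
One more marble must push some color to its target, so 91 + 1 = 92.

92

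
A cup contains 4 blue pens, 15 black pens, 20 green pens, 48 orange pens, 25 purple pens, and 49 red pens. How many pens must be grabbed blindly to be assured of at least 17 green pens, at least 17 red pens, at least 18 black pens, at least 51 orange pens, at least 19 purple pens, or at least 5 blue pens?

The worst case stops just short of every target: 4 blue, all 15 black, 16 green, all 48 orange, 18 purple, 16 red — 4 + 15 + 16 + 48 + 18 + 16 = 117 pens.
One more pen must push some ink color to its target, so 117 + 1 = 118.

118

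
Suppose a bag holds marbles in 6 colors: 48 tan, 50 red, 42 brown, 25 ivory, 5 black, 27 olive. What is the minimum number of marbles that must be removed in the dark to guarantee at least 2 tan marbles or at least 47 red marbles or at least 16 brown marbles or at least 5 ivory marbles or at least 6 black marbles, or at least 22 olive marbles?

The worst case stops just short of every target: 1 tan, 46 red, 15 brown, 4 ivory, 5 black, 21 olive — 1 + 46 + 15 + 4 + 5 + 21 = 92 marbles.
One more marble must push some color to its target, so 92 + 1 = 93.

93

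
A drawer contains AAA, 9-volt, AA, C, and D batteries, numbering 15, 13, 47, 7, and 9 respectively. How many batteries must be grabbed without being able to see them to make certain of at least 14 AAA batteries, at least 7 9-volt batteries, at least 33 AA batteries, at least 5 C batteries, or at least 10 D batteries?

The worst case stops just short of every target: 13 AAA, 6 9-volt, 32 AA, 4 C, 9 D — 13 + 6 + 32 + 4 + 9 = 64 batteries.
One more battery must push some type to its target, so 64 + 1 = 65.

65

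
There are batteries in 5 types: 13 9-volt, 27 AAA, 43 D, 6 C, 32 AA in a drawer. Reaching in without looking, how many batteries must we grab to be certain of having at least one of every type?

116

The hardest type to obtain is C: we could draw every other battery first — 121 − 6 = 115 batteries — without a single C one.
The next draw must be C, so 115 + 1 = 116.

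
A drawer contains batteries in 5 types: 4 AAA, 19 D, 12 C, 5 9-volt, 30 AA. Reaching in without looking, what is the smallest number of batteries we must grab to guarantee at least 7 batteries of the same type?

28

Treat the 5 types as pigeonholes.
In the worst case we take at most 6 of each type, but all 4 AAA and all 5 9-volt (fewer than 6), giving 4 + 6 + 6 + 5 + 6 = 27.
One more battery then forces some type to 7, so 27 + 1 = 28.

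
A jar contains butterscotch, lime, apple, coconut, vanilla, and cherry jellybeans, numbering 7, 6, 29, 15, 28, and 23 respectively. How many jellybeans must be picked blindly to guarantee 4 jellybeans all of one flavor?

19

The worst case takes 3 jellybeans of each flavor without reaching 4 of any: 6 × 3 = 18.
The next jellybean must bring some flavor to 4, so 18 + 1 = 19.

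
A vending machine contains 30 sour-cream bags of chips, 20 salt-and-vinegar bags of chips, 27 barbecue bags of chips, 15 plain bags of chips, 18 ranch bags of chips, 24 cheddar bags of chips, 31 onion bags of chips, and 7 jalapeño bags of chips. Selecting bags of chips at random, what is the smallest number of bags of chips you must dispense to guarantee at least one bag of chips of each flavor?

166

The hardest flavor to obtain is jalapeño: we could draw every other bag of chips first — 172 − 7 = 165 bags of chips — without a single jalapeño one.
The next draw must be jalapeño, so 165 + 1 = 166.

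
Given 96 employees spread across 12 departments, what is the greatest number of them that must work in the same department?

8

If each of the 12 departments held at most 7, the total would be at most 12 × 7 = 84 < 96, a contradiction.
So at least one holds ⌈96/12⌉ = 8.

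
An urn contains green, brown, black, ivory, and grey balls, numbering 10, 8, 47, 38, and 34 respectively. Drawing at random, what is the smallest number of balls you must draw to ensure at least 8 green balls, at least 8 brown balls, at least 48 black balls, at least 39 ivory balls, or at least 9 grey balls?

108

The worst case stops just short of every target: 7 green, 7 brown, 47 black, 38 ivory, 8 grey — 7 + 7 + 47 + 38 + 8 = 107 balls.
One more ball must push some color to its target, so 107 + 1 = 108.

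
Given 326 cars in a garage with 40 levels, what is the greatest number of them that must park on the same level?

The 326 cars fall into 40 levels.
If each of the 40 levels held at most 8, the total would be at most 40 × 8 = 320 < 326, a contradiction.
So at least one holds ⌈326/40⌉ = 9.

9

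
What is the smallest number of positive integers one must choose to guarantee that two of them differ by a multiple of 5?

6

Two integers differ by a multiple of 5 exactly when they share a remainder mod 5.
There are 5 residue classes mod 5, so 5 integers can all lie in distinct classes.
One more integer must repeat a residue, giving a difference divisible by 5. So n = 5 + 1 = 6.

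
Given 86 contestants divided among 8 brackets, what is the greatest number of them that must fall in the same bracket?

11

The 86 contestants fall into 8 brackets.
If each of the 8 brackets held at most 10, the total would be at most 8 × 10 = 80 < 86, a contradiction.
So at least one holds ⌈86/8⌉ = 11.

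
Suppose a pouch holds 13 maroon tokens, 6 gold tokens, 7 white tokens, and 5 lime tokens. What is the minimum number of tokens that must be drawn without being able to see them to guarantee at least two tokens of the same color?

5

The worst case takes 1 token of each color without reaching 2 of any: 4 × 1 = 4.
The next token must bring some color to 2, so 4 + 1 = 5.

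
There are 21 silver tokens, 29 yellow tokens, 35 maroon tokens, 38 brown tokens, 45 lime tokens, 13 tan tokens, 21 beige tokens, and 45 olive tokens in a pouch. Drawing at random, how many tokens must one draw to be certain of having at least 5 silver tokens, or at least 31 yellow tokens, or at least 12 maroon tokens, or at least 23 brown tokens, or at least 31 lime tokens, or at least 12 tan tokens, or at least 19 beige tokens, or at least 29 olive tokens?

The worst case stops just short of every target: 4 silver, all 29 yellow, 11 maroon, 22 brown, 30 lime, 11 tan, 18 beige, 28 olive — 4 + 29 + 11 + 22 + 30 + 11 + 18 + 28 = 153 tokens.
One more token must push some color to its target, so 153 + 1 = 154.

154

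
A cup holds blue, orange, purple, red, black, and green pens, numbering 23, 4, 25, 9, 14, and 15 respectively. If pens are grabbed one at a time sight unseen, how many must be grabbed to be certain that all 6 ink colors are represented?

87

The hardest ink color to obtain is orange: we could draw every other pen first — 90 − 4 = 86 pens — without a single orange one.
The next draw must be orange, so 86 + 1 = 87.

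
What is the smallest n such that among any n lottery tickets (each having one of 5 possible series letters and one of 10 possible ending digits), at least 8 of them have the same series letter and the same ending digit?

351

There are 5 × 10 = 50 (series letter, ending digit) combinations acting as pigeonholes.
With 50 × 7 = 350 lottery tickets we could place exactly 7 in each, with no (series letter, ending digit) pair reaching 8.
One more forces some (series letter, ending digit) pair to hold 8, so 350 + 1 = 351.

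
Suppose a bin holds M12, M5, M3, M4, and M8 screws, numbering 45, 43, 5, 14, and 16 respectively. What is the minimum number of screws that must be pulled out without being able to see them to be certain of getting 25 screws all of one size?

84

In the worst case we take at most 24 of each size, but all 5 M3, all 14 M4, and all 16 M8 (fewer than 24), giving 24 + 24 + 5 + 14 + 16 = 83.
One more screw then forces some size to 25, so 83 + 1 = 84.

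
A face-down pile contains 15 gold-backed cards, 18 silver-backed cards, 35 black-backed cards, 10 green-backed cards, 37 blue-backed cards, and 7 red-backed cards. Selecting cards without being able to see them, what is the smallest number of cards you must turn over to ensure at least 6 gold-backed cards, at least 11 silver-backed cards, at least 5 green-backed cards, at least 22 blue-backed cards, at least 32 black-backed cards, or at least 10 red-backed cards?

79

Each of the 6 back colors has its own threshold; avoid all of them simultaneously.
The worst case stops just short of every target: 5 gold-backed, 10 silver-backed, 31 black-backed, 4 green-backed, 21 blue-backed, all 7 red-backed — 5 + 10 + 31 + 4 + 21 + 7 = 78 cards.
One more card must push some back color to its target, so 78 + 1 = 79.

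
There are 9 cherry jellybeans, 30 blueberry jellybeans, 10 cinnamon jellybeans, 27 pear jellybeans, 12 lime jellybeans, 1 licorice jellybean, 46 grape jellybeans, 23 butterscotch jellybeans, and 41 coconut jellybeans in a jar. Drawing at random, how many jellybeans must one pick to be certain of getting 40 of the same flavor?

191

Treat the 9 flavors as pigeonholes.
In the worst case we take at most 39 of each flavor, but all 9 cherry, all 30 blueberry, all 10 cinnamon, all 27 pear, all 12 lime, all 1 licorice, and all 23 butterscotch (fewer than 39), giving 9 + 30 + 10 + 27 + 12 + 1 + 39 + 23 + 39 = 190.
One more jellybean then forces some flavor to 40, so 190 + 1 = 191.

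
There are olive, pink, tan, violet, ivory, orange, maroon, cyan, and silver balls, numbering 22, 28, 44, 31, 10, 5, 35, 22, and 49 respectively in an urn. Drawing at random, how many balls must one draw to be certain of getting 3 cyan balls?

To avoid cyan balls as long as possible, exhaust the other 8 colors first.
The worst case draws every non-cyan ball first: 22 + 28 + 44 + 31 + 10 + 5 + 35 + 49 = 224.
The next 3 draws are then forced to be cyan, giving 224 + 3 = 227.

227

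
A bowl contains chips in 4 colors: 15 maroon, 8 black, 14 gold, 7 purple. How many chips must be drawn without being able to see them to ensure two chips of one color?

5

The worst case takes 1 chip of each color without reaching 2 of any: 4 × 1 = 4.
The next chip must bring some color to 2, so 4 + 1 = 5.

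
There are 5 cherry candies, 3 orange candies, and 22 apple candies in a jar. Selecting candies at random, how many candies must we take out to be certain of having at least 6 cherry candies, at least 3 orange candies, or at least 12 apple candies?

Each of the 3 flavors has its own threshold; avoid all of them simultaneously.
The worst case stops just short of every target: 5 cherry, 2 orange, 11 apple — 5 + 2 + 11 = 18 candies.
One more candy must push some flavor to its target, so 18 + 1 = 19.

19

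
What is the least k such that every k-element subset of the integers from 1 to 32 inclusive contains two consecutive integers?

17

Partition {1, …, 32} into 16 pairs: {1,2}, {3,4}, …, {31,32}.
Choosing 16 integers — say the 16 even numbers 2, 4, …, 32 — takes one from each pair and avoids the property.
Choosing 17 forces two into the same pair by pigeonhole, and those are consecutive. So 17.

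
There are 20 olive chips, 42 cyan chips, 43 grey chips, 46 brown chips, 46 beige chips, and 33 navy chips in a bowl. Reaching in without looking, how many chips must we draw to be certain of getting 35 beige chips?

219

The worst case draws every non-beige chip first: 20 + 42 + 43 + 46 + 33 = 184.
The next 35 draws are then forced to be beige, giving 184 + 35 = 219.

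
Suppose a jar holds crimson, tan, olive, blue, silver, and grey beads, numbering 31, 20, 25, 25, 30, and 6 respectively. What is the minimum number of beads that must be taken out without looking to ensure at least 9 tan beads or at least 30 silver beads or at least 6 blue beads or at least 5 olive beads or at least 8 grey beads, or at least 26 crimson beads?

78

Each of the 6 colors has its own threshold; avoid all of them simultaneously.
The worst case stops just short of every target: 25 crimson, 8 tan, 4 olive, 5 blue, 29 silver, all 6 grey — 25 + 8 + 4 + 5 + 29 + 6 = 77 beads.
One more bead must push some color to its target, so 77 + 1 = 78.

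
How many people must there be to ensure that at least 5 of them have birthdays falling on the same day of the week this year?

29

There are 7 days of the week acting as pigeonholes.
With 7 × 4 = 28 people we could place exactly 4 in each, with no class reaching 5.
One more forces some class to hold 5, so 28 + 1 = 29.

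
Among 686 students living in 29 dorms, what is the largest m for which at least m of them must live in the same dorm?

24

If each of the 29 dorms held at most 23, the total would be at most 29 × 23 = 667 < 686, a contradiction.
So at least one holds ⌈686/29⌉ = 24.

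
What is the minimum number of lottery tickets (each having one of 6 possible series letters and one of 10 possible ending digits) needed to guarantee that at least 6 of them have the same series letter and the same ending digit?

There are 6 × 10 = 60 (series letter, ending digit) combinations acting as pigeonholes.
With 60 × 5 = 300 lottery tickets we could place exactly 5 in each, with no (series letter, ending digit) pair reaching 6.
One more forces some (series letter, ending digit) pair to hold 6, so 300 + 1 = 301.

301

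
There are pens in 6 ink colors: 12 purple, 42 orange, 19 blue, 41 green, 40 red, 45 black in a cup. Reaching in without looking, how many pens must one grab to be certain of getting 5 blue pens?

The worst case draws every non-blue pen first: 12 + 42 + 41 + 40 + 45 = 180.
The next 5 draws are then forced to be blue, giving 180 + 5 = 185.

185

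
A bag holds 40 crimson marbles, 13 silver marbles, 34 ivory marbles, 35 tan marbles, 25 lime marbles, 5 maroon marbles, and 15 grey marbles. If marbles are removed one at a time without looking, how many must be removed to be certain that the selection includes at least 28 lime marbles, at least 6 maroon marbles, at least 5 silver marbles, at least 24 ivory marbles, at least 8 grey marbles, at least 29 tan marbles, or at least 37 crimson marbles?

The worst case stops just short of every target: 36 crimson, 4 silver, 23 ivory, 28 tan, all 25 lime, 5 maroon, 7 grey — 36 + 4 + 23 + 28 + 25 + 5 + 7 = 128 marbles.
One more marble must push some color to its target, so 128 + 1 = 129.

129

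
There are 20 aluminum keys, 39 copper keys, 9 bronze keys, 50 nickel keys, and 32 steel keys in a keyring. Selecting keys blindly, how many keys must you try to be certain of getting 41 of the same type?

In the worst case we take at most 40 of each type, but all 20 aluminum, all 39 copper, all 9 bronze, and all 32 steel (fewer than 40), giving 20 + 39 + 9 + 40 + 32 = 140.
One more key then forces some type to 41, so 140 + 1 = 141.

141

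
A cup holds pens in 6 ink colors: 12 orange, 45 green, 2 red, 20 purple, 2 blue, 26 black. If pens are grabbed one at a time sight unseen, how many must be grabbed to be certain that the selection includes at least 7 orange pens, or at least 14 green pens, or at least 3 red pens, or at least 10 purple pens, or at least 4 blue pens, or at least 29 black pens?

The worst case stops just short of every target: 6 orange, 13 green, 2 red, 9 purple, all 2 blue, all 26 black — 6 + 13 + 2 + 9 + 2 + 26 = 58 pens.
One more pen must push some ink color to its target, so 58 + 1 = 59.

59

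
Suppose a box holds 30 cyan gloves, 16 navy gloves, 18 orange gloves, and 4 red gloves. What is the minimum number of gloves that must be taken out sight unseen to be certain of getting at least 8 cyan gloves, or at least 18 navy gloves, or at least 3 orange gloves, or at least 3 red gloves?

The worst case stops just short of every target: 7 cyan, all 16 navy, 2 orange, 2 red — 7 + 16 + 2 + 2 = 27 gloves.
One more glove must push some color to its target, so 27 + 1 = 28.

28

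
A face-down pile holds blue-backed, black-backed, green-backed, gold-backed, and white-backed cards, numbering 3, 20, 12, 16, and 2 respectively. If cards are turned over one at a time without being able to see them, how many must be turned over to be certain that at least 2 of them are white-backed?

53

The worst case draws every non-white-backed card first: 3 + 20 + 12 + 16 = 51.
The next 2 draws are then forced to be white-backed, giving 51 + 2 = 53.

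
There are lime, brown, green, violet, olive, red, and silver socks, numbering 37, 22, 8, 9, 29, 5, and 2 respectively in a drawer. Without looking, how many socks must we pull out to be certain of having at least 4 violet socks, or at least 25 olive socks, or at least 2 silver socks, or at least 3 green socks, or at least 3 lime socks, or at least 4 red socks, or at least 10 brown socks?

45

The worst case stops just short of every target: 2 lime, 9 brown, 2 green, 3 violet, 24 olive, 3 red, 1 silver — 2 + 9 + 2 + 3 + 24 + 3 + 1 = 44 socks.
One more sock must push some color to its target, so 44 + 1 = 45.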